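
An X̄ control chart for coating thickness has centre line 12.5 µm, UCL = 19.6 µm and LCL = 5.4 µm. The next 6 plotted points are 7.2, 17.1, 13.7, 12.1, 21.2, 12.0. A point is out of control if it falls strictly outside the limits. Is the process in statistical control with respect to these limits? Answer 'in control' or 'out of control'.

out of control

Compare each point to [5.4, 19.6]: sample 5 = 21.2 > UCL.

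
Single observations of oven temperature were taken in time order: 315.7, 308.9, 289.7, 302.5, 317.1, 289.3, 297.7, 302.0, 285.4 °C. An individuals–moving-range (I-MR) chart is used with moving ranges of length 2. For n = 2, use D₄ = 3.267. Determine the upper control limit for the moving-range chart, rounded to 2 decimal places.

Moving ranges: 6.8, 19.2, 12.8, 14.6, 27.8, 8.4, 4.3, 16.6; M̄R̄ = 110.5000 / 8 = 13.8125
UCL_MR = D₄·M̄R̄ = 3.267 × 13.8125 = 45.1254

45.13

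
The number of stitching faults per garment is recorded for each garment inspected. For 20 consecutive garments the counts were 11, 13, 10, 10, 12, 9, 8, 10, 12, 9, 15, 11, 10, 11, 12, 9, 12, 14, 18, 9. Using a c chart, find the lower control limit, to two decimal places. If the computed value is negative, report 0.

1.19

c̄ = (11 + 13 + 10 + 10 + 12 + 9 + 8 + 10 + 12 + 9 + 15 + 11 + 10 + 11 + 12 + 9 + 12 + 14 + 18 + 9) / 20 = 225 / 20 = 11.2500
LCL = c̄ − 3√c̄ = 11.2500 − 3 × 3.3541 = 1.1877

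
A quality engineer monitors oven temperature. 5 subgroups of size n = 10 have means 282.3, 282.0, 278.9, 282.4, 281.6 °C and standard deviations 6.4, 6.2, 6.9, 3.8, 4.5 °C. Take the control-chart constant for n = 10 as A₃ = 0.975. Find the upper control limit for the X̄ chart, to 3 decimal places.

286.861

X̄̄ = (282.3 + 282.0 + 278.9 + 282.4 + 281.6) / 5 = 281.4400
s̄ = (6.4 + 6.2 + 6.9 + 3.8 + 4.5) / 5 = 5.5600
UCL = X̄̄ + A₃·s̄ = 281.4400 + 0.975 × 5.5600 = 286.8610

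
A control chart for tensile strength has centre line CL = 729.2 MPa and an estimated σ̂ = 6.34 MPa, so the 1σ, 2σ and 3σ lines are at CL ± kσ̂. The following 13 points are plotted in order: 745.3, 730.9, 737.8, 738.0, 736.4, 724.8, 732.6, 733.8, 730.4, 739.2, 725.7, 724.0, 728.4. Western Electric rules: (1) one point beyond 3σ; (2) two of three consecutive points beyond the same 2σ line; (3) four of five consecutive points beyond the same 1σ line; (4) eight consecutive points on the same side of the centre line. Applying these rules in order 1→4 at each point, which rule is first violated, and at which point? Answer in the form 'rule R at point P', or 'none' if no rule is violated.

Zone of each point (C = within 1σ̂, B = 1σ̂–2σ̂, A = 2σ̂–3σ̂, * = beyond 3σ̂; sign = side of CL): 1:+A, 2:+C, 3:+B, 4:+B, 5:+B, 6:-C, 7:+C, 8:+C, 9:+C, 10:+B, 11:-C, 12:-C, 13:-C
Rule 3 (four of five consecutive points beyond the same 1σ limit) is satisfied at point 5.

rule 3 at point 5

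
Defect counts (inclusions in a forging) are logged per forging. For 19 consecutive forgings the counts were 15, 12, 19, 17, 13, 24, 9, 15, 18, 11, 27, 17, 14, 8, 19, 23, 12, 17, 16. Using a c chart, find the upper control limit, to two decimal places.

c̄ = (15 + 12 + 19 + 17 + 13 + 24 + 9 + 15 + 18 + 11 + 27 + 17 + 14 + 8 + 19 + 23 + 12 + 17 + 16) / 19 = 306 / 19 = 16.1053
UCL = c̄ + 3√c̄ = 16.1053 + 3 × √16.1053 = 16.1053 + 3 × 4.0131 = 28.1447

28.14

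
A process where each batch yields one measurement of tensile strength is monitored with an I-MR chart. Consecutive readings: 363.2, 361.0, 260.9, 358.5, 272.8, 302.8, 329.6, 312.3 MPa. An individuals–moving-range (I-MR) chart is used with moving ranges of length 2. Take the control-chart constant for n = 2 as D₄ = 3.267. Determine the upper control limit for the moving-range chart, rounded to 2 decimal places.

Moving ranges: 2.2, 100.1, 97.6, 85.7, 30.0, 26.8, 17.3; M̄R̄ = 359.7000 / 7 = 51.3857
UCL_MR = D₄·M̄R̄ = 3.267 × 51.3857 = 167.8771

167.88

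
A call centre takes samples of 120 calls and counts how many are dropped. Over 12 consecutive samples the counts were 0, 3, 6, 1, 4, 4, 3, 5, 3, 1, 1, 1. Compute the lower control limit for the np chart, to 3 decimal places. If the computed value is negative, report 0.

p̄ = Σdᵢ / (k·n) = 32 / (12 × 120) = 0.02222
LCL = np̄ − 3·√(np̄(1−p̄)) = 2.6667 − 3 × 1.6147 = -2.1776 → 0 (negative, so LCL = 0)

0.000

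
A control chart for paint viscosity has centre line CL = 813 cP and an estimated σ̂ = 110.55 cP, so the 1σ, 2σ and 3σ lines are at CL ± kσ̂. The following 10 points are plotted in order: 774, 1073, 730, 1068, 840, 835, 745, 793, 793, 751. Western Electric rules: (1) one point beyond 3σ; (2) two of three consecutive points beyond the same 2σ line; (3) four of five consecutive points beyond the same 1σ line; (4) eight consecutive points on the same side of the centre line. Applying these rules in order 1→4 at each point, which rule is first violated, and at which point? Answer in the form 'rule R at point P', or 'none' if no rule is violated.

rule 2 at point 4

Zone of each point (C = within 1σ̂, B = 1σ̂–2σ̂, A = 2σ̂–3σ̂, * = beyond 3σ̂; sign = side of CL): 1:-C, 2:+A, 3:-C, 4:+A, 5:+C, 6:+C, 7:-C, 8:-C, 9:-C, 10:-C
Rule 2 (two of three consecutive points beyond the same 2σ limit) is satisfied at point 4.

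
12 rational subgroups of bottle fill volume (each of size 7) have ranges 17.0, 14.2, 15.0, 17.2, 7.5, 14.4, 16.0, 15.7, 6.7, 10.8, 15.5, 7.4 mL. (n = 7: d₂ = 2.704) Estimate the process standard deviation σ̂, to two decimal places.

4.85

R̄ = (17.0 + 14.2 + 15.0 + 17.2 + 7.5 + 14.4 + 16.0 + 15.7 + 6.7 + 10.8 + 15.5 + 7.4) / 12 = 13.1167
σ̂ = R̄ / d₂ = 13.1167 / 2.704 = 4.8508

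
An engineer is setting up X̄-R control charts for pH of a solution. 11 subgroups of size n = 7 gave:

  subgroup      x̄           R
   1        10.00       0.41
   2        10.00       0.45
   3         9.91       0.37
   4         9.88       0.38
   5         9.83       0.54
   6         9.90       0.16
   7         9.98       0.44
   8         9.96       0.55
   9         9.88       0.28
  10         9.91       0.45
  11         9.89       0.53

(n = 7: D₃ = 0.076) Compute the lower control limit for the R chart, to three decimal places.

R̄ = (0.41 + 0.45 + 0.37 + 0.38 + 0.54 + 0.16 + 0.44 + 0.55 + 0.28 + 0.45 + 0.53) / 11 = 4.5600 / 11 = 0.4145
LCL_R = D₃·R̄ = 0.076 × 0.4145 = 0.0315

0.032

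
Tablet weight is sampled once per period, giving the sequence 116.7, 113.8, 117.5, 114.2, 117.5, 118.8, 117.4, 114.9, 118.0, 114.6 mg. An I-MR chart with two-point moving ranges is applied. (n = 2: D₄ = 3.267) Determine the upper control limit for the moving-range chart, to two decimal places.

Moving ranges: 2.9, 3.7, 3.3, 3.3, 1.3, 1.4, 2.5, 3.1, 3.4; M̄R̄ = 24.9000 / 9 = 2.7667
UCL_MR = D₄·M̄R̄ = 3.267 × 2.7667 = 9.0387

9.04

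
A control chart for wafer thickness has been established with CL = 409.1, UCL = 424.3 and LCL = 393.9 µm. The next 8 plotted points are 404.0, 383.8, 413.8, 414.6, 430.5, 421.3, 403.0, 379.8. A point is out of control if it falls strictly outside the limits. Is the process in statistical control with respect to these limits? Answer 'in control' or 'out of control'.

Compare each point to [393.9, 424.3]: sample 2 = 383.8 < LCL; sample 5 = 430.5 > UCL; sample 8 = 379.8 < LCL.

out of control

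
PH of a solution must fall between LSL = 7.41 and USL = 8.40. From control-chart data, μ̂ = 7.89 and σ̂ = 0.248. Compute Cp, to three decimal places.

Cp = (USL − LSL) / (6σ̂) = (8.40 − 7.41) / (6 × 0.248) = 0.9900 / 1.4880 = 0.6653

0.665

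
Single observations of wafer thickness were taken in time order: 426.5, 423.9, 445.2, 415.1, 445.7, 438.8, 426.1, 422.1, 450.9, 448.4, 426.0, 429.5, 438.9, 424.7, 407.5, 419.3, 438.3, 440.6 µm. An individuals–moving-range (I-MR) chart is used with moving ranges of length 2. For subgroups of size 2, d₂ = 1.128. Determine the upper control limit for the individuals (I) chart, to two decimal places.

X̄ = (426.5 + 423.9 + 445.2 + 415.1 + 445.7 + 438.8 + 426.1 + 422.1 + 450.9 + 448.4 + 426.0 + 429.5 + 438.9 + 424.7 + 407.5 + 419.3 + 438.3 + 440.6) / 18 = 431.5278
Moving ranges: 2.6, 21.3, 30.1, 30.6, 6.9, 12.7, 4.0, 28.8, 2.5, 22.4, 3.5, 9.4, 14.2, 17.2, 11.8, 19.0, 2.3; M̄R̄ = 239.3000 / 17 = 14.0765
UCL = X̄ + 3·M̄R̄/d₂ = 431.5278 + 3 × 14.0765 / 1.128 = 468.9652

468.97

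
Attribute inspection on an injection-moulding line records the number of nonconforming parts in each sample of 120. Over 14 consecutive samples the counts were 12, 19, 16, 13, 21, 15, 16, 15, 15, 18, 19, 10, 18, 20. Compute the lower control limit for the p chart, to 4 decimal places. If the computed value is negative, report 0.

0.0415

p̄ = Σdᵢ / (k·n) = 227 / (14 × 120) = 0.13512
LCL = p̄ − 3·√(p̄(1−p̄)/n) = 0.13512 − 3 × 0.03121 = 0.04150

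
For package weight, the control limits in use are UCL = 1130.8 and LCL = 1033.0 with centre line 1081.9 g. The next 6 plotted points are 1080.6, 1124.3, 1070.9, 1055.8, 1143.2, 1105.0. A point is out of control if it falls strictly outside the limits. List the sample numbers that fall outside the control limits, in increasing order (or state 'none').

5

Compare each point to [1033.0, 1130.8]: sample 5 = 1143.2 > UCL.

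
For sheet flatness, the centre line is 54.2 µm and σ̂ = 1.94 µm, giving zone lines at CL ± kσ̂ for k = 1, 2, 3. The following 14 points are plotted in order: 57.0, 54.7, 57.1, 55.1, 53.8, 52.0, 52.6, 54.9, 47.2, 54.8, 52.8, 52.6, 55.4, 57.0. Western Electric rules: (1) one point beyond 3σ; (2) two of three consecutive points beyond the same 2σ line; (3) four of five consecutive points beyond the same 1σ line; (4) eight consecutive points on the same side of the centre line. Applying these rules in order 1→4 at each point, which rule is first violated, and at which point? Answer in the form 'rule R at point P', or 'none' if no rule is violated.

rule 1 at point 9

Zone of each point (C = within 1σ̂, B = 1σ̂–2σ̂, A = 2σ̂–3σ̂, * = beyond 3σ̂; sign = side of CL): 1:+B, 2:+C, 3:+B, 4:+C, 5:-C, 6:-B, 7:-C, 8:+C, 9:-*, 10:+C, 11:-C, 12:-C, 13:+C, 14:+B
Rule 1 (one point beyond the 3σ limits) is satisfied at point 9.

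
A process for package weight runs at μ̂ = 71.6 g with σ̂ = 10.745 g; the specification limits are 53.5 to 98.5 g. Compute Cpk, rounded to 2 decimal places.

Cpu = (USL − μ̂) / (3σ̂) = (98.5 − 71.6) / (3 × 10.745) = 0.8345; Cpl = (μ̂ − LSL) / (3σ̂) = (71.6 − 53.5) / (3 × 10.745) = 0.5615; Cpk = min(Cpu, Cpl) = 0.5615

0.56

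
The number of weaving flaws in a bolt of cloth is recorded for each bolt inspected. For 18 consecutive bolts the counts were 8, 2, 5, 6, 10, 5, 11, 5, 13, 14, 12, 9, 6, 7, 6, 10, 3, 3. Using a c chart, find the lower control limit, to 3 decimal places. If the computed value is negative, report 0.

c̄ = (8 + 2 + 5 + 6 + 10 + 5 + 11 + 5 + 13 + 14 + 12 + 9 + 6 + 7 + 6 + 10 + 3 + 3) / 18 = 135 / 18 = 7.5000
LCL = c̄ − 3√c̄ = 7.5000 − 3 × 2.7386 = -0.7158 → 0 (cannot be negative)

0.000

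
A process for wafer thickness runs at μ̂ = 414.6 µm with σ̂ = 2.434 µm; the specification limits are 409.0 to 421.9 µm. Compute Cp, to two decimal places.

Cp = (USL − LSL) / (6σ̂) = (421.9 − 409.0) / (6 × 2.434) = 12.9000 / 14.6040 = 0.8833

0.88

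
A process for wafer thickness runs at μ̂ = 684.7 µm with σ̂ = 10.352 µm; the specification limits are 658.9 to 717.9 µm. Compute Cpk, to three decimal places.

Cpu = (USL − μ̂) / (3σ̂) = (717.9 − 684.7) / (3 × 10.352) = 1.0690; Cpl = (μ̂ − LSL) / (3σ̂) = (684.7 − 658.9) / (3 × 10.352) = 0.8308; Cpk = min(Cpu, Cpl) = 0.8308

0.831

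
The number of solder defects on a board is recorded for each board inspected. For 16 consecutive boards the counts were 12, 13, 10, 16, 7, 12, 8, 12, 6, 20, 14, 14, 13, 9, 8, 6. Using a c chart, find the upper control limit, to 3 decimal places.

c̄ = (12 + 13 + 10 + 16 + 7 + 12 + 8 + 12 + 6 + 20 + 14 + 14 + 13 + 9 + 8 + 6) / 16 = 180 / 16 = 11.2500
UCL = c̄ + 3√c̄ = 11.2500 + 3 × √11.2500 = 11.2500 + 3 × 3.3541 = 21.3123

21.312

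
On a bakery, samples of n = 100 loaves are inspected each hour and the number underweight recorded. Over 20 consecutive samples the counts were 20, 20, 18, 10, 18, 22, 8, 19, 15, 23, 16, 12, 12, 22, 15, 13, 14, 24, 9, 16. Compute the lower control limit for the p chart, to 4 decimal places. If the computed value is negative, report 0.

p̄ = Σdᵢ / (k·n) = 326 / (20 × 100) = 0.16300
LCL = p̄ − 3·√(p̄(1−p̄)/n) = 0.16300 − 3 × 0.03694 = 0.05219

0.0522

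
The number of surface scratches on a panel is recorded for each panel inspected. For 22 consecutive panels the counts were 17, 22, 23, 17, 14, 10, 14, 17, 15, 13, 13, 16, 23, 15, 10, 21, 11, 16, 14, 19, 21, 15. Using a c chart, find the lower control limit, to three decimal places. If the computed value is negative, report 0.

4.114

c̄ = (17 + 22 + 23 + 17 + 14 + 10 + 14 + 17 + 15 + 13 + 13 + 16 + 23 + 15 + 10 + 21 + 11 + 16 + 14 + 19 + 21 + 15) / 22 = 356 / 22 = 16.1818
LCL = c̄ − 3√c̄ = 16.1818 − 3 × 4.0227 = 4.1138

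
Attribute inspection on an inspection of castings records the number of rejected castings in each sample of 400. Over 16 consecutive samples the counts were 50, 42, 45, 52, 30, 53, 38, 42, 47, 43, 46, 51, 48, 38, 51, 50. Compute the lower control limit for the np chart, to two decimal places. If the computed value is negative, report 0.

26.35

p̄ = Σdᵢ / (k·n) = 726 / (16 × 400) = 0.11344
LCL = np̄ − 3·√(np̄(1−p̄)) = 45.3750 − 3 × 6.3425 = 26.3474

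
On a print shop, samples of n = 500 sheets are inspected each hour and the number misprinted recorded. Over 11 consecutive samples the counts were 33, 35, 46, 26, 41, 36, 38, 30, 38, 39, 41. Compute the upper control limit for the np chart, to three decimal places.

54.117

p̄ = Σdᵢ / (k·n) = 403 / (11 × 500) = 0.07327
UCL = np̄ + 3·√(np̄(1−p̄)) = 36.6364 + 3 × √(36.6364×0.92673) = 36.6364 + 3 × 5.8268 = 54.1168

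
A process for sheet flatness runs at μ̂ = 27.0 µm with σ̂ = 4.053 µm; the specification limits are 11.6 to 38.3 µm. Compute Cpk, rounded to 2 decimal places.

Cpu = (USL − μ̂) / (3σ̂) = (38.3 − 27.0) / (3 × 4.053) = 0.9294; Cpl = (μ̂ − LSL) / (3σ̂) = (27.0 − 11.6) / (3 × 4.053) = 1.2666; Cpk = min(Cpu, Cpl) = 0.9294

0.93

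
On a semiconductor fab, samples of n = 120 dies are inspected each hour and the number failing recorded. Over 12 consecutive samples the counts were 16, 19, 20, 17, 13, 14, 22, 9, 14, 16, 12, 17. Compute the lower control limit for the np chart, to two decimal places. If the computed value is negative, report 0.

4.65

p̄ = Σdᵢ / (k·n) = 189 / (12 × 120) = 0.13125
LCL = np̄ − 3·√(np̄(1−p̄)) = 15.7500 − 3 × 3.6990 = 4.6529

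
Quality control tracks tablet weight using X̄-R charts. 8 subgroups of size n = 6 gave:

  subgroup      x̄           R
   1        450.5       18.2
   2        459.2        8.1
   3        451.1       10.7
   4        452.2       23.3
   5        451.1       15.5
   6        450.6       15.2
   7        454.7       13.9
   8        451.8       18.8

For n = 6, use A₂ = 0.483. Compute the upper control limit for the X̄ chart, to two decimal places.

X̄̄ = (450.5 + 459.2 + 451.1 + 452.2 + 451.1 + 450.6 + 454.7 + 451.8) / 8 = 3621.2000 / 8 = 452.6500
R̄ = (18.2 + 8.1 + 10.7 + 23.3 + 15.5 + 15.2 + 13.9 + 18.8) / 8 = 123.7000 / 8 = 15.4625
UCL = X̄̄ + A₂·R̄ = 452.6500 + 0.483 × 15.4625 = 460.1184

460.12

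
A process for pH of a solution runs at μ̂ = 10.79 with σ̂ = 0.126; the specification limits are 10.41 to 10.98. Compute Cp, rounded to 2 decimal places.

0.75

Cp = (USL − LSL) / (6σ̂) = (10.98 − 10.41) / (6 × 0.126) = 0.5700 / 0.7560 = 0.7540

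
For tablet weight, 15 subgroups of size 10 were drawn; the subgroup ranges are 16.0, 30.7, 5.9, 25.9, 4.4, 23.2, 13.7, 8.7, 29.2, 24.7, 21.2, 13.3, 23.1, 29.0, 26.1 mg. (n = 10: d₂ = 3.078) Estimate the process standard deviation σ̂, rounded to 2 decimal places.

6.39

R̄ = (16.0 + 30.7 + 5.9 + 25.9 + 4.4 + 23.2 + 13.7 + 8.7 + 29.2 + 24.7 + 21.2 + 13.3 + 23.1 + 29.0 + 26.1) / 15 = 19.6733
σ̂ = R̄ / d₂ = 19.6733 / 3.078 = 6.3916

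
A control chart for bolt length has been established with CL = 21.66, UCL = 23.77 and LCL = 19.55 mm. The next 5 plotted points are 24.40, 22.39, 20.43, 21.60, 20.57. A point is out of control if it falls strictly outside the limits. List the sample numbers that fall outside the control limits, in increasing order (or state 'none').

1

Compare each point to [19.55, 23.77]: sample 1 = 24.40 > UCL.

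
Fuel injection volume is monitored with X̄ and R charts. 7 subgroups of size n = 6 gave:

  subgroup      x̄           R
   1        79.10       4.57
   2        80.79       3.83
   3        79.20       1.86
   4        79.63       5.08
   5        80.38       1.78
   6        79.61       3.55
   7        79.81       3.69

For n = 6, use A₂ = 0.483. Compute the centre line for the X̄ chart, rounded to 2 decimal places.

X̄̄ = (79.10 + 80.79 + 79.20 + 79.63 + 80.38 + 79.61 + 79.81) / 7 = 558.5200 / 7 = 79.7886
CL = X̄̄ = 79.7886

79.79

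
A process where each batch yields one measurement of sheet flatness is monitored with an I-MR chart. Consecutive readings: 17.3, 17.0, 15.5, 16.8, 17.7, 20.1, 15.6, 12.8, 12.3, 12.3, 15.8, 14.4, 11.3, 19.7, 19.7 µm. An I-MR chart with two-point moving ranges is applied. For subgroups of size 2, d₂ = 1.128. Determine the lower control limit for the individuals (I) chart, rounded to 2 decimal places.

X̄ = (17.3 + 17.0 + 15.5 + 16.8 + 17.7 + 20.1 + 15.6 + 12.8 + 12.3 + 12.3 + 15.8 + 14.4 + 11.3 + 19.7 + 19.7) / 15 = 15.8867
Moving ranges: 0.3, 1.5, 1.3, 0.9, 2.4, 4.5, 2.8, 0.5, 0.0, 3.5, 1.4, 3.1, 8.4, 0.0; M̄R̄ = 30.6000 / 14 = 2.1857
LCL = X̄ − 3·M̄R̄/d₂ = 15.8867 − 3 × 2.1857 / 1.128 = 10.0736

10.07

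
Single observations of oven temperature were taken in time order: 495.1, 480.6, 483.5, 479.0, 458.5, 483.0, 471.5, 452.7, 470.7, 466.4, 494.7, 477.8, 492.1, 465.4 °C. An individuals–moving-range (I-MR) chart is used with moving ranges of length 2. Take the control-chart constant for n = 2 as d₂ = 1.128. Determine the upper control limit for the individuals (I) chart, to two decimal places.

518.58

X̄ = (495.1 + 480.6 + 483.5 + 479.0 + 458.5 + 483.0 + 471.5 + 452.7 + 470.7 + 466.4 + 494.7 + 477.8 + 492.1 + 465.4) / 14 = 476.5000
Moving ranges: 14.5, 2.9, 4.5, 20.5, 24.5, 11.5, 18.8, 18.0, 4.3, 28.3, 16.9, 14.3, 26.7; M̄R̄ = 205.7000 / 13 = 15.8231
UCL = X̄ + 3·M̄R̄/d₂ = 476.5000 + 3 × 15.8231 / 1.128 = 518.5827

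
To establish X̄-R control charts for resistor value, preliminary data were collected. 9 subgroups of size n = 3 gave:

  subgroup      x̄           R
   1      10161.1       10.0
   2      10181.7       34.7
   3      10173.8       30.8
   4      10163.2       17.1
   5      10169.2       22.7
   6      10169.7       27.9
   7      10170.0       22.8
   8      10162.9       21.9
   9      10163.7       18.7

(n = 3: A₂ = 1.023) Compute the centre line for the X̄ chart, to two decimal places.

X̄̄ = (10161.1 + 10181.7 + 10173.8 + 10163.2 + 10169.2 + 10169.7 + 10170.0 + 10162.9 + 10163.7) / 9 = 91515.3000 / 9 = 10168.3667
CL = X̄̄ = 10168.3667

10168.37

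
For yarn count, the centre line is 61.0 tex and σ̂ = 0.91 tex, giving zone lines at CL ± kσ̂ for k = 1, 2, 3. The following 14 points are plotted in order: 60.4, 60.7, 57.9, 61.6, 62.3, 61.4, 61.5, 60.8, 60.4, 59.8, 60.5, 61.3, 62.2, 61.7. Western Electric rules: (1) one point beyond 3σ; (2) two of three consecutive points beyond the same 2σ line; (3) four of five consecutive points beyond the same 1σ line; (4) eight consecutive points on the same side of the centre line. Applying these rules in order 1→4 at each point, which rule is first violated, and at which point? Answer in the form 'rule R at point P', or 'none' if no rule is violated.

Zone of each point (C = within 1σ̂, B = 1σ̂–2σ̂, A = 2σ̂–3σ̂, * = beyond 3σ̂; sign = side of CL): 1:-C, 2:-C, 3:-*, 4:+C, 5:+B, 6:+C, 7:+C, 8:-C, 9:-C, 10:-B, 11:-C, 12:+C, 13:+B, 14:+C
Rule 1 (one point beyond the 3σ limits) is satisfied at point 3.

rule 1 at point 3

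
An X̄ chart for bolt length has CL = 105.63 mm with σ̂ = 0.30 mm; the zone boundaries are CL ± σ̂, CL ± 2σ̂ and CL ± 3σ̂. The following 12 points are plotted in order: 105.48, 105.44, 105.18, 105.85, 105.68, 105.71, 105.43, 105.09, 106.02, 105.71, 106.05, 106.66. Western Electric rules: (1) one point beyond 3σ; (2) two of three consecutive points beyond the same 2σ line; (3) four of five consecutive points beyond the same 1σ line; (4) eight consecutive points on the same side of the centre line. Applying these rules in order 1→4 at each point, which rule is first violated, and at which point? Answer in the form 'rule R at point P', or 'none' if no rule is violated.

rule 1 at point 12

Zone of each point (C = within 1σ̂, B = 1σ̂–2σ̂, A = 2σ̂–3σ̂, * = beyond 3σ̂; sign = side of CL): 1:-C, 2:-C, 3:-B, 4:+C, 5:+C, 6:+C, 7:-C, 8:-B, 9:+B, 10:+C, 11:+B, 12:+*
Rule 1 (one point beyond the 3σ limits) is satisfied at point 12.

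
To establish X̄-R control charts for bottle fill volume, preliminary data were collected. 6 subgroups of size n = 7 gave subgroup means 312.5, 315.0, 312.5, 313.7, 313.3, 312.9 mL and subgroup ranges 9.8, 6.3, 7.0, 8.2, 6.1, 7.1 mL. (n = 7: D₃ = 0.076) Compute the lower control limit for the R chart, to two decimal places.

0.56

R̄ = (9.8 + 6.3 + 7.0 + 8.2 + 6.1 + 7.1) / 6 = 44.5000 / 6 = 7.4167
LCL_R = D₃·R̄ = 0.076 × 7.4167 = 0.5637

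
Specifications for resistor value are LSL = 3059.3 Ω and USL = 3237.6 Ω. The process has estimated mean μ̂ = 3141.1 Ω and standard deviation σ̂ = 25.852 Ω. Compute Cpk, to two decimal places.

Cpu = (USL − μ̂) / (3σ̂) = (3237.6 − 3141.1) / (3 × 25.852) = 1.2443; Cpl = (μ̂ − LSL) / (3σ̂) = (3141.1 − 3059.3) / (3 × 25.852) = 1.0547; Cpk = min(Cpu, Cpl) = 1.0547

1.05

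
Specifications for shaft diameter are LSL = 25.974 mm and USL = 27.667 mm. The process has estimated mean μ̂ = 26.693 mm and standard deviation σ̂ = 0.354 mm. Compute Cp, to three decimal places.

0.797

Cp = (USL − LSL) / (6σ̂) = (27.667 − 25.974) / (6 × 0.354) = 1.6930 / 2.1240 = 0.7971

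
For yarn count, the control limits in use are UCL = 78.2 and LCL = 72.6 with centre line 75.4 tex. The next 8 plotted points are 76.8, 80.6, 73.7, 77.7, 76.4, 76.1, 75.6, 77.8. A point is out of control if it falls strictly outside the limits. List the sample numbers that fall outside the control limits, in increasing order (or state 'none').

Compare each point to [72.6, 78.2]: sample 2 = 80.6 > UCL.

2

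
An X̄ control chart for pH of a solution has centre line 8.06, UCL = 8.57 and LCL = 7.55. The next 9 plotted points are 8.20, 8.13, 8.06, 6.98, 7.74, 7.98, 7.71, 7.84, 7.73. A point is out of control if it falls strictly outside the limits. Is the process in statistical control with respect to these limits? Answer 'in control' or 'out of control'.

Compare each point to [7.55, 8.57]: sample 4 = 6.98 < LCL.

out of control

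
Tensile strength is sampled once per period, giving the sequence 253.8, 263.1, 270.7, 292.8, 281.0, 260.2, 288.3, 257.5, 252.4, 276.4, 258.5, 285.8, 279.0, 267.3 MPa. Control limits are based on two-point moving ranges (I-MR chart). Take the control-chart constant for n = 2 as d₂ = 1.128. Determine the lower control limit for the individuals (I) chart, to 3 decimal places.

224.802

X̄ = (253.8 + 263.1 + 270.7 + 292.8 + 281.0 + 260.2 + 288.3 + 257.5 + 252.4 + 276.4 + 258.5 + 285.8 + 279.0 + 267.3) / 14 = 270.4857
Moving ranges: 9.3, 7.6, 22.1, 11.8, 20.8, 28.1, 30.8, 5.1, 24.0, 17.9, 27.3, 6.8, 11.7; M̄R̄ = 223.3000 / 13 = 17.1769
LCL = X̄ − 3·M̄R̄/d₂ = 270.4857 − 3 × 17.1769 / 1.128 = 224.8024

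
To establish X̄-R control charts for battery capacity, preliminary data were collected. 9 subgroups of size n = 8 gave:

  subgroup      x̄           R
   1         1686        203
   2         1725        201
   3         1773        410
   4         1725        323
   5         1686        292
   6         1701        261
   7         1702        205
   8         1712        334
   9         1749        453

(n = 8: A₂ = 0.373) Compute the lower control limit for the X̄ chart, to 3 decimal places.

X̄̄ = (1686 + 1725 + 1773 + 1725 + 1686 + 1701 + 1702 + 1712 + 1749) / 9 = 15459.0000 / 9 = 1717.6667
R̄ = (203 + 201 + 410 + 323 + 292 + 261 + 205 + 334 + 453) / 9 = 2682.0000 / 9 = 298.0000
LCL = X̄̄ − A₂·R̄ = 1717.6667 − 0.373 × 298.0000 = 1606.5127

1606.513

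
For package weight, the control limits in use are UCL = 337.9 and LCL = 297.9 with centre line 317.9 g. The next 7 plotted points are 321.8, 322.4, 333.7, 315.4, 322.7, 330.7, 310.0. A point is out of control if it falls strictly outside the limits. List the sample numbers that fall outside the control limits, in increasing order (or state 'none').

none

All 7 points lie within [297.9, 337.9].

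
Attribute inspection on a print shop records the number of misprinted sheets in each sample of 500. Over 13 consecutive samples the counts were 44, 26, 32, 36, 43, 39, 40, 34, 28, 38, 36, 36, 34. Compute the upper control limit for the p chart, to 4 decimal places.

p̄ = Σdᵢ / (k·n) = 466 / (13 × 500) = 0.07169
UCL = p̄ + 3·√(p̄(1−p̄)/n) = 0.07169 + 3 × √(0.07169×0.92831/500) = 0.07169 + 3 × 0.01154 = 0.10630

0.1063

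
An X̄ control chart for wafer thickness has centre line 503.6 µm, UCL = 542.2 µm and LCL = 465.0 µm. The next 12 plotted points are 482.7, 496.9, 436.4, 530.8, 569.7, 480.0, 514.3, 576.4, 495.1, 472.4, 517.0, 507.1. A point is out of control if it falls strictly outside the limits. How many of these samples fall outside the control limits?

3

Compare each point to [465.0, 542.2]: sample 3 = 436.4 < LCL; sample 5 = 569.7 > UCL; sample 8 = 576.4 > UCL.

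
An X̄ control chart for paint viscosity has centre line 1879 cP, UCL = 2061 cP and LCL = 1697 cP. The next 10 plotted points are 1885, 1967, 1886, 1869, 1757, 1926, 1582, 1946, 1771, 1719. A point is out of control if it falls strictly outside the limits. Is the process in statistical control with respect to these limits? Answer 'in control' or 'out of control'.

Compare each point to [1697, 2061]: sample 7 = 1582 < LCL.

out of control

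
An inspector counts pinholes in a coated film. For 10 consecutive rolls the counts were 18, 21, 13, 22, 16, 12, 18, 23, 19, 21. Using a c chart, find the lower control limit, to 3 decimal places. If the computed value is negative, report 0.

5.466

c̄ = (18 + 21 + 13 + 22 + 16 + 12 + 18 + 23 + 19 + 21) / 10 = 183 / 10 = 18.3000
LCL = c̄ − 3√c̄ = 18.3000 − 3 × 4.2778 = 5.4665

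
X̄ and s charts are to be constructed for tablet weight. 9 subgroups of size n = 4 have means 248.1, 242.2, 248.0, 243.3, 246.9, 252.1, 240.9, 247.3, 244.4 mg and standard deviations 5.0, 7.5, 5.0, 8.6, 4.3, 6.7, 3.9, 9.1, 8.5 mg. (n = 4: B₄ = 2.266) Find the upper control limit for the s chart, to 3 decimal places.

14.754

s̄ = (5.0 + 7.5 + 5.0 + 8.6 + 4.3 + 6.7 + 3.9 + 9.1 + 8.5) / 9 = 6.5111
UCL_s = B₄·s̄ = 2.266 × 6.5111 = 14.7542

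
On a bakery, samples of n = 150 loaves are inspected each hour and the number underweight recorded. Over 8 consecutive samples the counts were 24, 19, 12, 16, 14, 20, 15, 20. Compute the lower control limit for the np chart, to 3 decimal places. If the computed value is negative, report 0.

5.705

p̄ = Σdᵢ / (k·n) = 140 / (8 × 150) = 0.11667
LCL = np̄ − 3·√(np̄(1−p̄)) = 17.5000 − 3 × 3.9317 = 5.7049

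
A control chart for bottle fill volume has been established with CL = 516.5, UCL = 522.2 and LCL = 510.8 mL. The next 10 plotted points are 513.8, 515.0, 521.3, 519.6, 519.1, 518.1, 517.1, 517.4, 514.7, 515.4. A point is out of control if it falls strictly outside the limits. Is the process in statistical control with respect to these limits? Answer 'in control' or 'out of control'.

in control

All 10 points lie within [510.8, 522.2].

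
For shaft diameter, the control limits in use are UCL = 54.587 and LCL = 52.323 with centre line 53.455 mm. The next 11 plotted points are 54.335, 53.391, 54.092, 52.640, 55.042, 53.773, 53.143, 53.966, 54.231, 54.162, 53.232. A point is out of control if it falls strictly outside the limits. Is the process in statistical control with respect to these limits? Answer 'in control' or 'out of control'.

Compare each point to [52.323, 54.587]: sample 5 = 55.042 > UCL.

out of control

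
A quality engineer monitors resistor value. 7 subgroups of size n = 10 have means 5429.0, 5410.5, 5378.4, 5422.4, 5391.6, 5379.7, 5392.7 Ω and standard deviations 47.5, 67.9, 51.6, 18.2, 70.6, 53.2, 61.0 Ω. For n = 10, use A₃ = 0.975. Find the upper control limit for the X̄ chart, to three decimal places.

X̄̄ = (5429.0 + 5410.5 + 5378.4 + 5422.4 + 5391.6 + 5379.7 + 5392.7) / 7 = 5400.6143
s̄ = (47.5 + 67.9 + 51.6 + 18.2 + 70.6 + 53.2 + 61.0) / 7 = 52.8571
UCL = X̄̄ + A₃·s̄ = 5400.6143 + 0.975 × 52.8571 = 5452.1500

5452.150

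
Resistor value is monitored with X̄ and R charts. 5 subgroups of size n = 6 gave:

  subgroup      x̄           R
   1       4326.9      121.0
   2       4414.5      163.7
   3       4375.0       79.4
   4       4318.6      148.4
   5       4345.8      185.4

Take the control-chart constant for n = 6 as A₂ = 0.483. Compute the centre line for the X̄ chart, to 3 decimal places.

X̄̄ = (4326.9 + 4414.5 + 4375.0 + 4318.6 + 4345.8) / 5 = 21780.8000 / 5 = 4356.1600
CL = X̄̄ = 4356.1600

4356.160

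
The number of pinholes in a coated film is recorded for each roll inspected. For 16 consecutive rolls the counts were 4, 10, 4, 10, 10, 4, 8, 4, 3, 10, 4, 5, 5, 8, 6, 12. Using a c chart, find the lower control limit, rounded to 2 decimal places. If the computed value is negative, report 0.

c̄ = (4 + 10 + 4 + 10 + 10 + 4 + 8 + 4 + 3 + 10 + 4 + 5 + 5 + 8 + 6 + 12) / 16 = 107 / 16 = 6.6875
LCL = c̄ − 3√c̄ = 6.6875 − 3 × 2.5860 = -1.0706 → 0 (cannot be negative)

0.00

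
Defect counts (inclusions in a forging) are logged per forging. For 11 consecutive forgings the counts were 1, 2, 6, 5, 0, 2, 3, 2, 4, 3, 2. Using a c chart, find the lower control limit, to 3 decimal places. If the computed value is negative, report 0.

0.000

c̄ = (1 + 2 + 6 + 5 + 0 + 2 + 3 + 2 + 4 + 3 + 2) / 11 = 30 / 11 = 2.7273
LCL = c̄ − 3√c̄ = 2.7273 − 3 × 1.6514 = -2.2271 → 0 (cannot be negative)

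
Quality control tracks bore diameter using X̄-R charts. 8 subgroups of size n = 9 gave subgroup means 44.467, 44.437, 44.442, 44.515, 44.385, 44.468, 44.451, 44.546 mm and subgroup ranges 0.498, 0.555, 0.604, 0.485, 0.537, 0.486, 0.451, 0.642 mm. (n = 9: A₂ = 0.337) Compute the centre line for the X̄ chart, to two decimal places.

44.46

X̄̄ = (44.467 + 44.437 + 44.442 + 44.515 + 44.385 + 44.468 + 44.451 + 44.546) / 8 = 355.7110 / 8 = 44.4639
CL = X̄̄ = 44.4639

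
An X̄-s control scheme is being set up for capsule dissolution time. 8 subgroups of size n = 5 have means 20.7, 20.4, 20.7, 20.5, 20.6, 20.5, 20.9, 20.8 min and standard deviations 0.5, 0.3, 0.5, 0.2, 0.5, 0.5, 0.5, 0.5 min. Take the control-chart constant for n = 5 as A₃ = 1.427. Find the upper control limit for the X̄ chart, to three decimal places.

21.262

X̄̄ = (20.7 + 20.4 + 20.7 + 20.5 + 20.6 + 20.5 + 20.9 + 20.8) / 8 = 20.6375
s̄ = (0.5 + 0.3 + 0.5 + 0.2 + 0.5 + 0.5 + 0.5 + 0.5) / 8 = 0.4375
UCL = X̄̄ + A₃·s̄ = 20.6375 + 1.427 × 0.4375 = 21.2618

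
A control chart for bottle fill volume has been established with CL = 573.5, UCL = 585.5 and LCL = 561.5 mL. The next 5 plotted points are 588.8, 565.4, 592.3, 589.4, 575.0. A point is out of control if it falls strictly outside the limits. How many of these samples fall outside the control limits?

3

Compare each point to [561.5, 585.5]: sample 1 = 588.8 > UCL; sample 3 = 592.3 > UCL; sample 4 = 589.4 > UCL.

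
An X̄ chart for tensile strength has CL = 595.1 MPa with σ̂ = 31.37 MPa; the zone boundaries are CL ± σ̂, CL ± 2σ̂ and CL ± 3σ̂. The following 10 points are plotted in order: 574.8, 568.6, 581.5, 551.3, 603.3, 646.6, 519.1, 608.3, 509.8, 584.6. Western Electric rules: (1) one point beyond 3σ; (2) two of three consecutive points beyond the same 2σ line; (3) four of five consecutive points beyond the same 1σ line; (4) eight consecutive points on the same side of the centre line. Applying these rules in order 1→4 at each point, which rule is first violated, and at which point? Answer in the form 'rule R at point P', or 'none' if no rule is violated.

rule 2 at point 9

Zone of each point (C = within 1σ̂, B = 1σ̂–2σ̂, A = 2σ̂–3σ̂, * = beyond 3σ̂; sign = side of CL): 1:-C, 2:-C, 3:-C, 4:-B, 5:+C, 6:+B, 7:-A, 8:+C, 9:-A, 10:-C
Rule 2 (two of three consecutive points beyond the same 2σ limit) is satisfied at point 9.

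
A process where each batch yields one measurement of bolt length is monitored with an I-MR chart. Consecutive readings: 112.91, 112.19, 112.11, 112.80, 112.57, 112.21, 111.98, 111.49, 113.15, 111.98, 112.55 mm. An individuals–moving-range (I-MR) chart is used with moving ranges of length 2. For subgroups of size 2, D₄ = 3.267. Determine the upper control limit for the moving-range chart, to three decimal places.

Moving ranges: 0.72, 0.08, 0.69, 0.23, 0.36, 0.23, 0.49, 1.66, 1.17, 0.57; M̄R̄ = 6.2000 / 10 = 0.6200
UCL_MR = D₄·M̄R̄ = 3.267 × 0.6200 = 2.0255

2.026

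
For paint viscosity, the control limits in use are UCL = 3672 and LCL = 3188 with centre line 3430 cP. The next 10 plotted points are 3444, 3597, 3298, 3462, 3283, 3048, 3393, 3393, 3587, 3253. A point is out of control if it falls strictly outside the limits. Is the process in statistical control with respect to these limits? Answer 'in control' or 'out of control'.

out of control

Compare each point to [3188, 3672]: sample 6 = 3048 < LCL.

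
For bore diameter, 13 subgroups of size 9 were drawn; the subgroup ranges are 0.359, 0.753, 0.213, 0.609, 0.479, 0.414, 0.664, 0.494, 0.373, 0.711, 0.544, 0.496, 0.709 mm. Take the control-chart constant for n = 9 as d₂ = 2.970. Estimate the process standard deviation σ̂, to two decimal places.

0.18

R̄ = (0.359 + 0.753 + 0.213 + 0.609 + 0.479 + 0.414 + 0.664 + 0.494 + 0.373 + 0.711 + 0.544 + 0.496 + 0.709) / 13 = 0.5245
σ̂ = R̄ / d₂ = 0.5245 / 2.970 = 0.1766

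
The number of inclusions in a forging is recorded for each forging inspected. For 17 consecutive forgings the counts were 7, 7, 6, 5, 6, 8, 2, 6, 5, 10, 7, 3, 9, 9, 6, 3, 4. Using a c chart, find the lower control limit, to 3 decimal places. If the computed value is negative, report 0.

0.000

c̄ = (7 + 7 + 6 + 5 + 6 + 8 + 2 + 6 + 5 + 10 + 7 + 3 + 9 + 9 + 6 + 3 + 4) / 17 = 103 / 17 = 6.0588
LCL = c̄ − 3√c̄ = 6.0588 − 3 × 2.4615 = -1.3256 → 0 (cannot be negative)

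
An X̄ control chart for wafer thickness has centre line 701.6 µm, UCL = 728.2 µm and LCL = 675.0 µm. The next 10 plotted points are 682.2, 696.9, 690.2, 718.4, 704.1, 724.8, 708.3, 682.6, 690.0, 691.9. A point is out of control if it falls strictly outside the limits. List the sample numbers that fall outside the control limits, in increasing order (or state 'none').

All 10 points lie within [675.0, 728.2].

none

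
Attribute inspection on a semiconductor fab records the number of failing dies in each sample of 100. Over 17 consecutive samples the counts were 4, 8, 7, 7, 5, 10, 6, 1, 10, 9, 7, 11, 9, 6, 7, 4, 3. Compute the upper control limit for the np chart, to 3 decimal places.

14.210

p̄ = Σdᵢ / (k·n) = 114 / (17 × 100) = 0.06706
UCL = np̄ + 3·√(np̄(1−p̄)) = 6.7059 + 3 × √(6.7059×0.93294) = 6.7059 + 3 × 2.5012 = 14.2096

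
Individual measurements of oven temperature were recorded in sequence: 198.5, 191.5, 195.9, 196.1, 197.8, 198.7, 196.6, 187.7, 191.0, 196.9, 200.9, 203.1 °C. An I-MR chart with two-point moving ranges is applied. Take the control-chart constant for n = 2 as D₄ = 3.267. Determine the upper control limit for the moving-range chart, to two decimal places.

12.06

Moving ranges: 7.0, 4.4, 0.2, 1.7, 0.9, 2.1, 8.9, 3.3, 5.9, 4.0, 2.2; M̄R̄ = 40.6000 / 11 = 3.6909
UCL_MR = D₄·M̄R̄ = 3.267 × 3.6909 = 12.0582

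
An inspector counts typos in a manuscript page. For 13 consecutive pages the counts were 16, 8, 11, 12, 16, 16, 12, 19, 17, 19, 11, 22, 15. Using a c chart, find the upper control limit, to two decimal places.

c̄ = (16 + 8 + 11 + 12 + 16 + 16 + 12 + 19 + 17 + 19 + 11 + 22 + 15) / 13 = 194 / 13 = 14.9231
UCL = c̄ + 3√c̄ = 14.9231 + 3 × √14.9231 = 14.9231 + 3 × 3.8630 = 26.5122

26.51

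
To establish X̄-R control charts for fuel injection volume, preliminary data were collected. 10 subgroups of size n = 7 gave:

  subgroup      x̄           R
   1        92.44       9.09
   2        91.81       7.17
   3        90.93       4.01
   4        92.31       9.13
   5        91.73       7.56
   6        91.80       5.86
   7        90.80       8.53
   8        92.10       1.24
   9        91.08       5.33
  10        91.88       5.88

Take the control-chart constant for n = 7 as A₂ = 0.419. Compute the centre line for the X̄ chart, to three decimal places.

91.688

X̄̄ = (92.44 + 91.81 + 90.93 + 92.31 + 91.73 + 91.80 + 90.80 + 92.10 + 91.08 + 91.88) / 10 = 916.8800 / 10 = 91.6880
CL = X̄̄ = 91.6880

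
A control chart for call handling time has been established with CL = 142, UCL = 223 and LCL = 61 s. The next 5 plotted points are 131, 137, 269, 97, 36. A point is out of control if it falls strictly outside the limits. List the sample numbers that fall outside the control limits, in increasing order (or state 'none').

3, 5

Compare each point to [61, 223]: sample 3 = 269 > UCL; sample 5 = 36 < LCL.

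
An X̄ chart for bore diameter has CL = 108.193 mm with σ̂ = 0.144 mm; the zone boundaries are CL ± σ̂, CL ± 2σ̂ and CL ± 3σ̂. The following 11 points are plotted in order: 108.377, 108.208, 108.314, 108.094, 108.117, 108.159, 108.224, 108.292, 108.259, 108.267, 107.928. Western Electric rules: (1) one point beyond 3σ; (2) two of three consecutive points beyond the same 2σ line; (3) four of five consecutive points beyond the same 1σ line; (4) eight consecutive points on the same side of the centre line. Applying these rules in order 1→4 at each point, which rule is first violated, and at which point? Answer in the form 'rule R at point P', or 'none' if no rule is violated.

Zone of each point (C = within 1σ̂, B = 1σ̂–2σ̂, A = 2σ̂–3σ̂, * = beyond 3σ̂; sign = side of CL): 1:+B, 2:+C, 3:+C, 4:-C, 5:-C, 6:-C, 7:+C, 8:+C, 9:+C, 10:+C, 11:-B
No rule fires across all 11 points.

none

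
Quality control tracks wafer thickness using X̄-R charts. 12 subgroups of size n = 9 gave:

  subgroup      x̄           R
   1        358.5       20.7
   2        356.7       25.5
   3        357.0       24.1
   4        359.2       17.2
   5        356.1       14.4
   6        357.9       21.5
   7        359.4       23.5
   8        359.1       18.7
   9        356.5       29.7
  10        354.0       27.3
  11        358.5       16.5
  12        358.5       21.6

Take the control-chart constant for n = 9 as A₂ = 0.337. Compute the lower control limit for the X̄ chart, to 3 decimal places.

X̄̄ = (358.5 + 356.7 + 357.0 + 359.2 + 356.1 + 357.9 + 359.4 + 359.1 + 356.5 + 354.0 + 358.5 + 358.5) / 12 = 4291.4000 / 12 = 357.6167
R̄ = (20.7 + 25.5 + 24.1 + 17.2 + 14.4 + 21.5 + 23.5 + 18.7 + 29.7 + 27.3 + 16.5 + 21.6) / 12 = 260.7000 / 12 = 21.7250
LCL = X̄̄ − A₂·R̄ = 357.6167 − 0.337 × 21.7250 = 350.2953

350.295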